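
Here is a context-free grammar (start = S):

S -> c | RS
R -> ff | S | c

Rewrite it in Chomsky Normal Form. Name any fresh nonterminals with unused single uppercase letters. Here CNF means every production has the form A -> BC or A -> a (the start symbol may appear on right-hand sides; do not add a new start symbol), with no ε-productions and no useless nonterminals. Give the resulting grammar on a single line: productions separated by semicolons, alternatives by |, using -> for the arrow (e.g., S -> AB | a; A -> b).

No ε-productions.
After unit-elimination: S -> c | RS; R -> c | RS | ff.
TERM: introduce A -> f and substitute in every rule of length ≥2.

S -> c | RS; A -> f; R -> c | AA | RS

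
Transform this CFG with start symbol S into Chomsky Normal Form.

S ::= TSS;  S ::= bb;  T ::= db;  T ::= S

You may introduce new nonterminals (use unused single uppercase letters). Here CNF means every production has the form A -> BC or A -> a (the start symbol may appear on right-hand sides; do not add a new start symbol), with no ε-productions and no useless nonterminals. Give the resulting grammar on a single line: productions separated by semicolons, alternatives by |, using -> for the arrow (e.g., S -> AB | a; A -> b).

S -> AA | TC; A -> b; B -> d; C -> SS; D -> SS; T -> AA | BA | TD

No ε-productions.
After unit-elimination: S -> bb | TSS; T -> bb | db | TSS.
TERM: introduce A -> b, B -> d and substitute in every rule of length ≥2.
BIN: S -> TSS becomes S -> TC, C -> SS; T -> TSS becomes T -> TD, D -> SS.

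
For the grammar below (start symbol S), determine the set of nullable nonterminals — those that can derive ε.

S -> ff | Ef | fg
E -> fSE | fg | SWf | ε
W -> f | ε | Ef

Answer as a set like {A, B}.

Directly nullable (have an ε-rule): {E, W}.
Not nullable: S — each has a terminal in every rule's right-hand side or depends on a non-nullable symbol.

{E, W}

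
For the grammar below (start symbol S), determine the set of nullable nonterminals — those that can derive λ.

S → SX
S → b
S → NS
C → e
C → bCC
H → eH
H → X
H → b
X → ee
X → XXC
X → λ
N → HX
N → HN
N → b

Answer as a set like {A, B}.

Directly nullable (have an ε-rule): {X}.
H is nullable via H -> X (every symbol on the right is already known nullable).
N is nullable via N -> HX (every symbol on the right is already known nullable).
Not nullable: C, S — each has a terminal in every rule's right-hand side or depends on a non-nullable symbol.

{H, N, X}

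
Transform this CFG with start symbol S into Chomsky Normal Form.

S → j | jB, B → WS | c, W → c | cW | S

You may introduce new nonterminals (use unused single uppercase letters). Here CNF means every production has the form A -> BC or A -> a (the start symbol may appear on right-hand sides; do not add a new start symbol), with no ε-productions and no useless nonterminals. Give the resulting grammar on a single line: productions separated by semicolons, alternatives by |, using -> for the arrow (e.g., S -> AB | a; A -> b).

No ε-productions.
After unit-elimination: S -> j | jB; B -> c | WS; W -> c | j | cW | jB.
TERM: introduce C -> c, A -> j and substitute in every rule of length ≥2.

S -> j | AB; A -> j; B -> c | WS; C -> c; W -> c | j | AB | CW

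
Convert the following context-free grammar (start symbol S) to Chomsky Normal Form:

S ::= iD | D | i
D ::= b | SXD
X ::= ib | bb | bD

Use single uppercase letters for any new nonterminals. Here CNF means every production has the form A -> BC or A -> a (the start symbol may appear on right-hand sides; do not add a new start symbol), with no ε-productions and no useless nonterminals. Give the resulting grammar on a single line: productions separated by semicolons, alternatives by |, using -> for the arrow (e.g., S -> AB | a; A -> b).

No ε-productions.
After unit-elimination: S -> b | i | iD | SXD; D -> b | SXD; X -> bD | bb | ib.
TERM: introduce B -> b, A -> i and substitute in every rule of length ≥2.
BIN: D -> SXD becomes D -> SC, C -> XD; S -> SXD becomes S -> SE, E -> XD.

S -> b | i | AD | SE; A -> i; B -> b; C -> XD; D -> b | SC; E -> XD; X -> AB | BB | BD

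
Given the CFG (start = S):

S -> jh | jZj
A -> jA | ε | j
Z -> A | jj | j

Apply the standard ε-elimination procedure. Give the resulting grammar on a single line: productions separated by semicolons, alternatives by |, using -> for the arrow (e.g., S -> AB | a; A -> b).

S -> jh | jj | jZj; A -> j | jA; Z -> A | j | jj

Nullable set: {A, Z}.
S -> jZj: Z nullable, giving jZj | jj.
Drop A -> ε.
A -> jA: A nullable, giving j | jA.
Z -> A: A nullable, giving A.
Unchanged (no nullable symbols): S -> jh; A -> j; Z -> j; Z -> jj.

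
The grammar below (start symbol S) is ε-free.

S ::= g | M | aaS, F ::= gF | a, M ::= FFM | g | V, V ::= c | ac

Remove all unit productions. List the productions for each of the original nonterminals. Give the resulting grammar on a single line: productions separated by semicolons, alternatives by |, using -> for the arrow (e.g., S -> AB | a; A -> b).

S -> c | g | ac | FFM | aaS; F -> a | gF; M -> c | g | ac | FFM; V -> c | ac

Unit productions: M->V, S->M.
Unit pairs (A ⇒* B via units): (M,V), (S,M), (S,V).
S: inherits non-unit rules of {M, S, V} → FFM | aaS | ac | c | g.
F: inherits non-unit rules of {F} → a | gF.
M: inherits non-unit rules of {M, V} → FFM | ac | c | g.
V: inherits non-unit rules of {V} → ac | c.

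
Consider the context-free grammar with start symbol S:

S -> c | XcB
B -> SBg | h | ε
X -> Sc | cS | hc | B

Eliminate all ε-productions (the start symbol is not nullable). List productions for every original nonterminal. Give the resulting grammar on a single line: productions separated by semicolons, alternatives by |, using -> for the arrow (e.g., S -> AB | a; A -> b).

Nullable set: {B, X}.
S -> XcB: X, B nullable, giving Xc | XcB | c | cB.
Drop B -> ε.
B -> SBg: B nullable, giving SBg | Sg.
X -> B: B nullable, giving B.
Unchanged (no nullable symbols): S -> c; B -> h; X -> Sc; X -> cS; X -> hc.

S -> c | Xc | cB | XcB; B -> h | Sg | SBg; X -> B | Sc | cS | hc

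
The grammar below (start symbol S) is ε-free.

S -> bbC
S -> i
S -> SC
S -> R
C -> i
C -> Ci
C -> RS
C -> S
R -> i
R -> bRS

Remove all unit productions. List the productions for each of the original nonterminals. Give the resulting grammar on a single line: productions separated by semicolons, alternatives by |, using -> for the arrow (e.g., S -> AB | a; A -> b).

S -> i | SC | bRS | bbC; C -> i | Ci | RS | SC | bRS | bbC; R -> i | bRS

Unit productions: C->S, S->R.
Unit pairs (A ⇒* B via units): (C,R), (C,S), (S,R).
S: inherits non-unit rules of {R, S} → SC | bRS | bbC | i.
C: inherits non-unit rules of {C, R, S} → Ci | RS | SC | bRS | bbC | i.
R: inherits non-unit rules of {R} → bRS | i.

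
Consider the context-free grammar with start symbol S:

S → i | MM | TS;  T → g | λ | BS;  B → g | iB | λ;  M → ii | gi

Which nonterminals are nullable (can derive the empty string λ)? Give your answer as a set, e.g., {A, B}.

Directly nullable (have an ε-rule): {B, T}.
Not nullable: M, S — each has a terminal in every rule's right-hand side or depends on a non-nullable symbol.

{B, T}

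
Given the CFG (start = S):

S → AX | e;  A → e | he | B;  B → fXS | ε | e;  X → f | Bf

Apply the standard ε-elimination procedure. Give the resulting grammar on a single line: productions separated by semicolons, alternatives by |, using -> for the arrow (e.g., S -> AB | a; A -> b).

S -> X | e | AX; A -> B | e | he; B -> e | fXS; X -> f | Bf

Nullable set: {A, B}.
S -> AX: A nullable, giving AX | X.
A -> B: B nullable, giving B.
Drop B -> ε.
X -> Bf: B nullable, giving Bf | f.
Unchanged (no nullable symbols): S -> e; A -> e; A -> he; B -> e; B -> fXS; X -> f.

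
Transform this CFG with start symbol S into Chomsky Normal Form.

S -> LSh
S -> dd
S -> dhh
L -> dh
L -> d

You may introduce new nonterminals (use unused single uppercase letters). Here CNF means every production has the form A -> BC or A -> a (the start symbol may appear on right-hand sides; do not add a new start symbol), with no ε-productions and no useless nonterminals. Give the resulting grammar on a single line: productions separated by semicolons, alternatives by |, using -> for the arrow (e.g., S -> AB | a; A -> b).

No ε-productions.
No unit productions to eliminate.
TERM: introduce A -> d, B -> h and substitute in every rule of length ≥2.
BIN: S -> ABB becomes S -> AC, C -> BB; S -> LSB becomes S -> LD, D -> SB.

S -> AA | AC | LD; A -> d; B -> h; C -> BB; D -> SB; L -> d | AB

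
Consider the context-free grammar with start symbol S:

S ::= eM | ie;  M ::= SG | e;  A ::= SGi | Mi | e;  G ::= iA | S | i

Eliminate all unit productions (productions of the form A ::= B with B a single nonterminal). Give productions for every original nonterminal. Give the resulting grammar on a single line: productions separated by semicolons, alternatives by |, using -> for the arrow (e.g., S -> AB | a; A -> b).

S -> eM | ie; A -> e | Mi | SGi; G -> i | eM | iA | ie; M -> e | SG

Unit productions: G->S.
Unit pairs (A ⇒* B via units): (G,S).
S: inherits non-unit rules of {S} → eM | ie.
A: inherits non-unit rules of {A} → Mi | SGi | e.
G: inherits non-unit rules of {G, S} → eM | i | iA | ie.
M: inherits non-unit rules of {M} → SG | e.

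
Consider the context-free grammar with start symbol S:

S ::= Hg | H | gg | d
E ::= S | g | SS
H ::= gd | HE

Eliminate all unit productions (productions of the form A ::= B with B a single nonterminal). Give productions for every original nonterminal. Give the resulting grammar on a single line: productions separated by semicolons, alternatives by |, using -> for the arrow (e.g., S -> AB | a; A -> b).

Unit productions: E->S, S->H.
Unit pairs (A ⇒* B via units): (E,H), (E,S), (S,H).
S: inherits non-unit rules of {H, S} → HE | Hg | d | gd | gg.
E: inherits non-unit rules of {E, H, S} → HE | Hg | SS | d | g | gd | gg.
H: inherits non-unit rules of {H} → HE | gd.

S -> d | HE | Hg | gd | gg; E -> d | g | HE | Hg | SS | gd | gg; H -> HE | gd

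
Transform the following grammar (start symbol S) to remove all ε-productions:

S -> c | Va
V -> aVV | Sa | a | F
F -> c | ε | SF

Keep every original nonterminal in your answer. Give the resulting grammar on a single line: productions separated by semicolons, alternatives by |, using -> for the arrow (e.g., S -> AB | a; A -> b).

S -> a | c | Va; F -> S | c | SF; V -> F | a | Sa | aV | aVV

Nullable set: {F, V}.
S -> Va: V nullable, giving Va | a.
Drop F -> ε.
F -> SF: F nullable, giving S | SF.
V -> F: F nullable, giving F.
V -> aVV: V, V nullable, giving a | aV | aVV.
Unchanged (no nullable symbols): S -> c; F -> c; V -> Sa; V -> a.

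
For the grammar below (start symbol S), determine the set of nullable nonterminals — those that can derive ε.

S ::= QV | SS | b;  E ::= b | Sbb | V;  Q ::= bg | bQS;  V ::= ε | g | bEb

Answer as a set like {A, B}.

{E, V}

Directly nullable (have an ε-rule): {V}.
E is nullable via E -> V (every symbol on the right is already known nullable).
Not nullable: Q, S — each has a terminal in every rule's right-hand side or depends on a non-nullable symbol.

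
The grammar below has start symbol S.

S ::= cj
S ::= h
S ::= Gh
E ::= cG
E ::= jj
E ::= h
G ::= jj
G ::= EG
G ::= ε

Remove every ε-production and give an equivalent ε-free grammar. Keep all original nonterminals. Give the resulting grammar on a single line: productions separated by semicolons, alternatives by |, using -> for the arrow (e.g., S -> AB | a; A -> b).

Nullable set: {G}.
S -> Gh: G nullable, giving Gh | h.
E -> cG: G nullable, giving c | cG.
Drop G -> ε.
G -> EG: G nullable, giving E | EG.
Unchanged (no nullable symbols): S -> cj; S -> h; E -> h; E -> jj; G -> jj.

S -> h | Gh | cj; E -> c | h | cG | jj; G -> E | EG | jj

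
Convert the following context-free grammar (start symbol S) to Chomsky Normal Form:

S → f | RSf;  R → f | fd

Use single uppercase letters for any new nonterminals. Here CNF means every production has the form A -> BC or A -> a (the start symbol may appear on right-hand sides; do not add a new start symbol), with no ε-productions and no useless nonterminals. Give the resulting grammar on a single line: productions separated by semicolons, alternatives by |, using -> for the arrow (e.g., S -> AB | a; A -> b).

No ε-productions.
No unit productions to eliminate.
TERM: introduce B -> d, A -> f and substitute in every rule of length ≥2.
BIN: S -> RSA becomes S -> RC, C -> SA.

S -> f | RC; A -> f; B -> d; C -> SA; R -> f | AB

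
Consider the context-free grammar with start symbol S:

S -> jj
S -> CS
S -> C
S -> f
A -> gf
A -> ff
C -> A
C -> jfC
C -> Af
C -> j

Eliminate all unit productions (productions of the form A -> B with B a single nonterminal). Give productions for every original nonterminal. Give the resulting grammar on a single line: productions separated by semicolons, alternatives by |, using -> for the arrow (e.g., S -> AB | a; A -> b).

S -> f | j | Af | CS | ff | gf | jj | jfC; A -> ff | gf; C -> j | Af | ff | gf | jfC

Unit productions: C->A, S->C.
Unit pairs (A ⇒* B via units): (C,A), (S,A), (S,C).
S: inherits non-unit rules of {A, C, S} → Af | CS | f | ff | gf | j | jfC | jj.
A: inherits non-unit rules of {A} → ff | gf.
C: inherits non-unit rules of {A, C} → Af | ff | gf | j | jfC.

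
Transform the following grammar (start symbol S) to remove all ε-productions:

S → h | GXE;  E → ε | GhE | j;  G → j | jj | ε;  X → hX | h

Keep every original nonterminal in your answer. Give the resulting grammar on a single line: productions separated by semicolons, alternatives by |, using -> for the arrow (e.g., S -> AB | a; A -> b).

S -> X | h | GX | XE | GXE; E -> h | j | Gh | hE | GhE; G -> j | jj; X -> h | hX

Nullable set: {E, G}.
S -> GXE: G, E nullable, giving GX | GXE | X | XE.
Drop E -> ε.
E -> GhE: G, E nullable, giving Gh | GhE | h | hE.
Drop G -> ε.
Unchanged (no nullable symbols): S -> h; E -> j; G -> j; G -> jj; X -> h; X -> hX.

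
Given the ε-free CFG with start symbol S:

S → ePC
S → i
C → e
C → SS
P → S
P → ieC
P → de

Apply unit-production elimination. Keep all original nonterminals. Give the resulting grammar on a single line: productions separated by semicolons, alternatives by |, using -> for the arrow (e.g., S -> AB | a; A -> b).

Unit productions: P->S.
Unit pairs (A ⇒* B via units): (P,S).
S: inherits non-unit rules of {S} → ePC | i.
C: inherits non-unit rules of {C} → SS | e.
P: inherits non-unit rules of {P, S} → de | ePC | i | ieC.

S -> i | ePC; C -> e | SS; P -> i | de | ePC | ieC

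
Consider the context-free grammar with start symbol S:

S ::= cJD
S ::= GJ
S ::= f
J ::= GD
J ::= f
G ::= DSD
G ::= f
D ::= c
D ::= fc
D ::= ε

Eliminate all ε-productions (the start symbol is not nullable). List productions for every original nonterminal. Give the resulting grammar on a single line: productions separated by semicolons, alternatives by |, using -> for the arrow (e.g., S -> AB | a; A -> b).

S -> f | GJ | cJ | cJD; D -> c | fc; G -> S | f | DS | SD | DSD; J -> G | f | GD

Nullable set: {D}.
S -> cJD: D nullable, giving cJ | cJD.
Drop D -> ε.
G -> DSD: D, D nullable, giving DS | DSD | S | SD.
J -> GD: D nullable, giving G | GD.
Unchanged (no nullable symbols): S -> GJ; S -> f; D -> c; D -> fc; G -> f; J -> f.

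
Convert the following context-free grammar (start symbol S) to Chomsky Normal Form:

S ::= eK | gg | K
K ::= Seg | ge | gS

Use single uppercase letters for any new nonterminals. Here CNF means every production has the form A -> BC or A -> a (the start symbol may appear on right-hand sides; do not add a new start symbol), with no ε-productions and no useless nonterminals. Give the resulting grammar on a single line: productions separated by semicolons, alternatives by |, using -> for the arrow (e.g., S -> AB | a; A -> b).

S -> AK | BA | BB | BS | SD; A -> e; B -> g; C -> AB; D -> AB; K -> BA | BS | SC

No ε-productions.
After unit-elimination: S -> eK | gS | ge | gg | Seg; K -> gS | ge | Seg.
TERM: introduce A -> e, B -> g and substitute in every rule of length ≥2.
BIN: K -> SAB becomes K -> SC, C -> AB; S -> SAB becomes S -> SD, D -> AB.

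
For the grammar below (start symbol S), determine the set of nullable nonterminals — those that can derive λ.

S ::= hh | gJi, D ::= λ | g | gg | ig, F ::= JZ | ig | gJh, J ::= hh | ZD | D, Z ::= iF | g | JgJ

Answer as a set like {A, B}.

Directly nullable (have an ε-rule): {D}.
J is nullable via J -> D (every symbol on the right is already known nullable).
Not nullable: F, S, Z — each has a terminal in every rule's right-hand side or depends on a non-nullable symbol.

{D, J}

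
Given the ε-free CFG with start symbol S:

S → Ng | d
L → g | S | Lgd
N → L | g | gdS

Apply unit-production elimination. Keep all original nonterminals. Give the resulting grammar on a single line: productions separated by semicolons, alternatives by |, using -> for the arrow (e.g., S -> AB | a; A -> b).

S -> d | Ng; L -> d | g | Ng | Lgd; N -> d | g | Ng | Lgd | gdS

Unit productions: L->S, N->L.
Unit pairs (A ⇒* B via units): (L,S), (N,L), (N,S).
S: inherits non-unit rules of {S} → Ng | d.
L: inherits non-unit rules of {L, S} → Lgd | Ng | d | g.
N: inherits non-unit rules of {L, N, S} → Lgd | Ng | d | g | gdS.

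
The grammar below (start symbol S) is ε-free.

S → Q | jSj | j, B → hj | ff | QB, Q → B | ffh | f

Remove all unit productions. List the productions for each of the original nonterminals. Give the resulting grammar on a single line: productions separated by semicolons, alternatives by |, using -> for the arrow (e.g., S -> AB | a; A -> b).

S -> f | j | QB | ff | hj | ffh | jSj; B -> QB | ff | hj; Q -> f | QB | ff | hj | ffh

Unit productions: Q->B, S->Q.
Unit pairs (A ⇒* B via units): (Q,B), (S,B), (S,Q).
S: inherits non-unit rules of {B, Q, S} → QB | f | ff | ffh | hj | j | jSj.
B: inherits non-unit rules of {B} → QB | ff | hj.
Q: inherits non-unit rules of {B, Q} → QB | f | ff | ffh | hj.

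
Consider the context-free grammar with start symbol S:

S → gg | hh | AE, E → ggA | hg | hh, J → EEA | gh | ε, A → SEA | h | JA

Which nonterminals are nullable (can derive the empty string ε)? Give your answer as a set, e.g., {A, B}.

{J}

Directly nullable (have an ε-rule): {J}.
Not nullable: A, E, S — each has a terminal in every rule's right-hand side or depends on a non-nullable symbol.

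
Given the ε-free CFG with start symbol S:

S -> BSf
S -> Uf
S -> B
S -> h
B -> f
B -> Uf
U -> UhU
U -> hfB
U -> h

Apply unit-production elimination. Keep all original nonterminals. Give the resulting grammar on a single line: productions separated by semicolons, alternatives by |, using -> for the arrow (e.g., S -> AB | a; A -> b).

Unit productions: S->B.
Unit pairs (A ⇒* B via units): (S,B).
S: inherits non-unit rules of {B, S} → BSf | Uf | f | h.
B: inherits non-unit rules of {B} → Uf | f.
U: inherits non-unit rules of {U} → UhU | h | hfB.

S -> f | h | Uf | BSf; B -> f | Uf; U -> h | UhU | hfB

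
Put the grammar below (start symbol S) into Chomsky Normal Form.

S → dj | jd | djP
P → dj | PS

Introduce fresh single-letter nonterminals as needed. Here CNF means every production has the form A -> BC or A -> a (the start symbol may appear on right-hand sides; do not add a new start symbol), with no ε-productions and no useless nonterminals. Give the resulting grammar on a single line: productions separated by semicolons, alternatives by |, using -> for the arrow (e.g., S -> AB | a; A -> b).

No ε-productions.
No unit productions to eliminate.
TERM: introduce A -> d, B -> j and substitute in every rule of length ≥2.
BIN: S -> ABP becomes S -> AC, C -> BP.

S -> AB | AC | BA; A -> d; B -> j; C -> BP; P -> AB | PS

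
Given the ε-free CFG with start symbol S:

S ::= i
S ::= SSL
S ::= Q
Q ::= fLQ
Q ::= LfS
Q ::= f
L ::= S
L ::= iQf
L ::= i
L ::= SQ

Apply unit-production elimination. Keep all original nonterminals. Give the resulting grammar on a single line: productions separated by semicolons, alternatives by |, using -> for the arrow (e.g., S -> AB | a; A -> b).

Unit productions: L->S, S->Q.
Unit pairs (A ⇒* B via units): (L,Q), (L,S), (S,Q).
S: inherits non-unit rules of {Q, S} → LfS | SSL | f | fLQ | i.
L: inherits non-unit rules of {L, Q, S} → LfS | SQ | SSL | f | fLQ | i | iQf.
Q: inherits non-unit rules of {Q} → LfS | f | fLQ.

S -> f | i | LfS | SSL | fLQ; L -> f | i | SQ | LfS | SSL | fLQ | iQf; Q -> f | LfS | fLQ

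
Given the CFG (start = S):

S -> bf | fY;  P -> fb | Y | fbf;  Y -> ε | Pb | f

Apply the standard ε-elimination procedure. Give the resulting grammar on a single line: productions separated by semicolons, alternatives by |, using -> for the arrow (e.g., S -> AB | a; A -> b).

S -> f | bf | fY; P -> Y | fb | fbf; Y -> b | f | Pb

Nullable set: {P, Y}.
S -> fY: Y nullable, giving f | fY.
P -> Y: Y nullable, giving Y.
Drop Y -> ε.
Y -> Pb: P nullable, giving Pb | b.
Unchanged (no nullable symbols): S -> bf; P -> fb; P -> fbf; Y -> f.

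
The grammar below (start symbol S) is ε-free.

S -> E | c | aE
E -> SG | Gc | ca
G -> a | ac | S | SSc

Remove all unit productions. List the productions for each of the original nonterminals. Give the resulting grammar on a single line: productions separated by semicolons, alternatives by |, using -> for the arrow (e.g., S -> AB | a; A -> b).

Unit productions: G->S, S->E.
Unit pairs (A ⇒* B via units): (G,E), (G,S), (S,E).
S: inherits non-unit rules of {E, S} → Gc | SG | aE | c | ca.
E: inherits non-unit rules of {E} → Gc | SG | ca.
G: inherits non-unit rules of {E, G, S} → Gc | SG | SSc | a | aE | ac | c | ca.

S -> c | Gc | SG | aE | ca; E -> Gc | SG | ca; G -> a | c | Gc | SG | aE | ac | ca | SSc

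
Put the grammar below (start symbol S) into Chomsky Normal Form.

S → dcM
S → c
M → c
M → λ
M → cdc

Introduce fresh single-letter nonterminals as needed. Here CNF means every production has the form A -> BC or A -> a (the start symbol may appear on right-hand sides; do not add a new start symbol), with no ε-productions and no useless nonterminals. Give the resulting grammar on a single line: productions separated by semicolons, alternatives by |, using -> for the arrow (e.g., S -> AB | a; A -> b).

S -> c | BA | BD; A -> c; B -> d; C -> BA; D -> AM; M -> c | AC

Nullable: {M}; after ε-elimination: S -> c | dc | dcM; M -> c | cdc.
No unit productions to eliminate.
TERM: introduce A -> c, B -> d and substitute in every rule of length ≥2.
BIN: M -> ABA becomes M -> AC, C -> BA; S -> BAM becomes S -> BD, D -> AM.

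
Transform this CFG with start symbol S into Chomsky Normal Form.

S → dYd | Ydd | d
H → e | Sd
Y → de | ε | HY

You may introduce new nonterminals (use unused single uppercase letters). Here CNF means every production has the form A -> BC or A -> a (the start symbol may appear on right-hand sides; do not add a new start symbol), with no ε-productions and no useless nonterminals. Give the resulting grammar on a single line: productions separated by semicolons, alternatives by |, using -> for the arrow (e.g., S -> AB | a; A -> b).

Nullable: {Y}; after ε-elimination: S -> d | dd | Ydd | dYd; H -> e | Sd; Y -> H | HY | de.
After unit-elimination: S -> d | dd | Ydd | dYd; H -> e | Sd; Y -> e | HY | Sd | de.
TERM: introduce A -> d, B -> e and substitute in every rule of length ≥2.
BIN: S -> AYA becomes S -> AC, C -> YA; S -> YAA becomes S -> YD, D -> AA.

S -> d | AA | AC | YD; A -> d; B -> e; C -> YA; D -> AA; H -> e | SA; Y -> e | AB | HY | SA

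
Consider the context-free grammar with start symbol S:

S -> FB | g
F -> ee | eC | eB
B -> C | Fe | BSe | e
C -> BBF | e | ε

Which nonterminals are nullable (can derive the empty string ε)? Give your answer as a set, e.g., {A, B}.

Directly nullable (have an ε-rule): {C}.
B is nullable via B -> C (every symbol on the right is already known nullable).
Not nullable: F, S — each has a terminal in every rule's right-hand side or depends on a non-nullable symbol.

{B, C}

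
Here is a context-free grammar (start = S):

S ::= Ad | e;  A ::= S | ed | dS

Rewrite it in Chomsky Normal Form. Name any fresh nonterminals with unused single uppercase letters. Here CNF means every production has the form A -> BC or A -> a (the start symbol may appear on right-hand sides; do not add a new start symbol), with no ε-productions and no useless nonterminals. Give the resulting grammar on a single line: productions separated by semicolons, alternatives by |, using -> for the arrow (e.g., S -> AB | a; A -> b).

No ε-productions.
After unit-elimination: S -> e | Ad; A -> e | Ad | dS | ed.
TERM: introduce B -> d, C -> e and substitute in every rule of length ≥2.

S -> e | AB; A -> e | AB | BS | CB; B -> d; C -> e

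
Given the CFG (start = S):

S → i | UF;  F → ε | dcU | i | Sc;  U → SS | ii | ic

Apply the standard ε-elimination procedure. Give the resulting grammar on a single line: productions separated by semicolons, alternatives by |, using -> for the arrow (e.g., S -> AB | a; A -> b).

Nullable set: {F}.
S -> UF: F nullable, giving U | UF.
Drop F -> ε.
Unchanged (no nullable symbols): S -> i; F -> Sc; F -> dcU; F -> i; U -> SS; U -> ic; U -> ii.

S -> U | i | UF; F -> i | Sc | dcU; U -> SS | ic | ii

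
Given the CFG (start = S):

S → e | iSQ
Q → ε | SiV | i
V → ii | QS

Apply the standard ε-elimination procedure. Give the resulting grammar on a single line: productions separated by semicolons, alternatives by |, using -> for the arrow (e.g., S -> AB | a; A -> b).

S -> e | iS | iSQ; Q -> i | SiV; V -> S | QS | ii

Nullable set: {Q}.
S -> iSQ: Q nullable, giving iS | iSQ.
Drop Q -> ε.
V -> QS: Q nullable, giving QS | S.
Unchanged (no nullable symbols): S -> e; Q -> SiV; Q -> i; V -> ii.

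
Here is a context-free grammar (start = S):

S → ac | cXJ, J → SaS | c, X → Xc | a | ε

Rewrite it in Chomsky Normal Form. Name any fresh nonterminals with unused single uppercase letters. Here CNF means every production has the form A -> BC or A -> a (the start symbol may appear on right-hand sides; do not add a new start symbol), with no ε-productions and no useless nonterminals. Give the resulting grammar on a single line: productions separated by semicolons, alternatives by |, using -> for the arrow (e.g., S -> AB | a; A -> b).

Nullable: {X}; after ε-elimination: S -> ac | cJ | cXJ; J -> c | SaS; X -> a | c | Xc.
No unit productions to eliminate.
TERM: introduce A -> a, B -> c and substitute in every rule of length ≥2.
BIN: J -> SAS becomes J -> SC, C -> AS; S -> BXJ becomes S -> BD, D -> XJ.

S -> AB | BD | BJ; A -> a; B -> c; C -> AS; D -> XJ; J -> c | SC; X -> a | c | XB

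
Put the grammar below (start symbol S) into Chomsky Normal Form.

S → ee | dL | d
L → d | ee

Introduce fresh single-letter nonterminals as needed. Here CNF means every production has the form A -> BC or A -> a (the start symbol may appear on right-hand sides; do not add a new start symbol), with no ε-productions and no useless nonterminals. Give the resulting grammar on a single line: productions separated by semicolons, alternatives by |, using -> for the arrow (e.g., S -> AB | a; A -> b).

S -> d | AA | BL; A -> e; B -> d; L -> d | AA

No ε-productions.
No unit productions to eliminate.
TERM: introduce B -> d, A -> e and substitute in every rule of length ≥2.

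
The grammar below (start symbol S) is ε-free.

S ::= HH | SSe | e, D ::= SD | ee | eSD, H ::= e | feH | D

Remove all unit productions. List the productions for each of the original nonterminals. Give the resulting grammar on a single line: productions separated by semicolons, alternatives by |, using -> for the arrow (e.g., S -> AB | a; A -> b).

Unit productions: H->D.
Unit pairs (A ⇒* B via units): (H,D).
S: inherits non-unit rules of {S} → HH | SSe | e.
D: inherits non-unit rules of {D} → SD | eSD | ee.
H: inherits non-unit rules of {D, H} → SD | e | eSD | ee | feH.

S -> e | HH | SSe; D -> SD | ee | eSD; H -> e | SD | ee | eSD | feH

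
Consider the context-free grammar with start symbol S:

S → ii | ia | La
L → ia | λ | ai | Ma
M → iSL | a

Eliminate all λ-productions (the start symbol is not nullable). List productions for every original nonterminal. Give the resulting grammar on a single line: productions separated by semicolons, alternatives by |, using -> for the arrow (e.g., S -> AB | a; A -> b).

Nullable set: {L}.
S -> La: L nullable, giving La | a.
Drop L -> λ.
M -> iSL: L nullable, giving iS | iSL.
Unchanged (no nullable symbols): S -> ia; S -> ii; L -> Ma; L -> ai; L -> ia; M -> a.

S -> a | La | ia | ii; L -> Ma | ai | ia; M -> a | iS | iSL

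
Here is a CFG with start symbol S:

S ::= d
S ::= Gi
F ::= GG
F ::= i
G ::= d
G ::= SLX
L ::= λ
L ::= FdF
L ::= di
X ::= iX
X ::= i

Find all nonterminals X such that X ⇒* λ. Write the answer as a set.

Directly nullable (have an ε-rule): {L}.
Not nullable: F, G, S, X — each has a terminal in every rule's right-hand side or depends on a non-nullable symbol.

{L}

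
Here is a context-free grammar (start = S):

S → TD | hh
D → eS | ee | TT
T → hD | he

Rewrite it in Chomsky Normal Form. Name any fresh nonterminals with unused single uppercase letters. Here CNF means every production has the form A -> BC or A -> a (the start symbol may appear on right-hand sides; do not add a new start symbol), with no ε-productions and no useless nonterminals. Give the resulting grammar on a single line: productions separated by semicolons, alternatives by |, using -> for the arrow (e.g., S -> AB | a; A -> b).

S -> BB | TD; A -> e; B -> h; D -> AA | AS | TT; T -> BA | BD

No ε-productions.
No unit productions to eliminate.
TERM: introduce A -> e, B -> h and substitute in every rule of length ≥2.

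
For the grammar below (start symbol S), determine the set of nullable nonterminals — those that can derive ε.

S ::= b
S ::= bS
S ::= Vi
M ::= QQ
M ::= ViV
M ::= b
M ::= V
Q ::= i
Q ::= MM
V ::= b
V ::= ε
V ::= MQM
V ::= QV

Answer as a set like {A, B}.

Directly nullable (have an ε-rule): {V}.
M is nullable via M -> V (every symbol on the right is already known nullable).
Q is nullable via Q -> MM (every symbol on the right is already known nullable).
Not nullable: S — each has a terminal in every rule's right-hand side or depends on a non-nullable symbol.

{M, Q, V}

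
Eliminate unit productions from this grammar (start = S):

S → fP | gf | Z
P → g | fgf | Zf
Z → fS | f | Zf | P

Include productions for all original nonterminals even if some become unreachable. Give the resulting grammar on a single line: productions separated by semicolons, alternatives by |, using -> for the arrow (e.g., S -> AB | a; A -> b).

S -> f | g | Zf | fP | fS | gf | fgf; P -> g | Zf | fgf; Z -> f | g | Zf | fS | fgf

Unit productions: S->Z, Z->P.
Unit pairs (A ⇒* B via units): (S,P), (S,Z), (Z,P).
S: inherits non-unit rules of {P, S, Z} → Zf | f | fP | fS | fgf | g | gf.
P: inherits non-unit rules of {P} → Zf | fgf | g.
Z: inherits non-unit rules of {P, Z} → Zf | f | fS | fgf | g.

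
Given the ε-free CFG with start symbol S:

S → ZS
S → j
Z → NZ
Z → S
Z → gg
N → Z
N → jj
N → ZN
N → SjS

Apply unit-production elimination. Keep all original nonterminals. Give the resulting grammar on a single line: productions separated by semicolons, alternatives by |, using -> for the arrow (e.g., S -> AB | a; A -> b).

S -> j | ZS; N -> j | NZ | ZN | ZS | gg | jj | SjS; Z -> j | NZ | ZS | gg

Unit productions: N->Z, Z->S.
Unit pairs (A ⇒* B via units): (N,S), (N,Z), (Z,S).
S: inherits non-unit rules of {S} → ZS | j.
N: inherits non-unit rules of {N, S, Z} → NZ | SjS | ZN | ZS | gg | j | jj.
Z: inherits non-unit rules of {S, Z} → NZ | ZS | gg | j.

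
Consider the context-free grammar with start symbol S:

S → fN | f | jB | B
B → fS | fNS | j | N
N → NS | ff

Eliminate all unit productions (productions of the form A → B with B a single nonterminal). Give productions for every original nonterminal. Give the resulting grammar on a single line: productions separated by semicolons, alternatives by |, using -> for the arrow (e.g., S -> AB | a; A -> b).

S -> f | j | NS | fN | fS | ff | jB | fNS; B -> j | NS | fS | ff | fNS; N -> NS | ff

Unit productions: B->N, S->B.
Unit pairs (A ⇒* B via units): (B,N), (S,B), (S,N).
S: inherits non-unit rules of {B, N, S} → NS | f | fN | fNS | fS | ff | j | jB.
B: inherits non-unit rules of {B, N} → NS | fNS | fS | ff | j.
N: inherits non-unit rules of {N} → NS | ff.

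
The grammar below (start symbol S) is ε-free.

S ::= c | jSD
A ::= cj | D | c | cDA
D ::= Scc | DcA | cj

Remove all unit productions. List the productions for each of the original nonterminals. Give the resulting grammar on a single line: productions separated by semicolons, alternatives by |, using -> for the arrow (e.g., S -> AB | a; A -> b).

Unit productions: A->D.
Unit pairs (A ⇒* B via units): (A,D).
S: inherits non-unit rules of {S} → c | jSD.
A: inherits non-unit rules of {A, D} → DcA | Scc | c | cDA | cj.
D: inherits non-unit rules of {D} → DcA | Scc | cj.

S -> c | jSD; A -> c | cj | DcA | Scc | cDA; D -> cj | DcA | Scc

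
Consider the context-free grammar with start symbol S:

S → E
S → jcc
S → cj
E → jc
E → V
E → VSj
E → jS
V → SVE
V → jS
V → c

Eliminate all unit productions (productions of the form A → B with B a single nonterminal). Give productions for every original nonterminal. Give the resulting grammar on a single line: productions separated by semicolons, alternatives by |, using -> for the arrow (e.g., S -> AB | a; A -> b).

S -> c | cj | jS | jc | SVE | VSj | jcc; E -> c | jS | jc | SVE | VSj; V -> c | jS | SVE

Unit productions: E->V, S->E.
Unit pairs (A ⇒* B via units): (E,V), (S,E), (S,V).
S: inherits non-unit rules of {E, S, V} → SVE | VSj | c | cj | jS | jc | jcc.
E: inherits non-unit rules of {E, V} → SVE | VSj | c | jS | jc.
V: inherits non-unit rules of {V} → SVE | c | jS.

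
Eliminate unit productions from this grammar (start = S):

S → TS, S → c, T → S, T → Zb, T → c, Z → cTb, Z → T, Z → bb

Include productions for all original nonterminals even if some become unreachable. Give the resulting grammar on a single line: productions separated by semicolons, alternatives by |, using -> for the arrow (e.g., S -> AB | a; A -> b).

S -> c | TS; T -> c | TS | Zb; Z -> c | TS | Zb | bb | cTb

Unit productions: T->S, Z->T.
Unit pairs (A ⇒* B via units): (T,S), (Z,S), (Z,T).
S: inherits non-unit rules of {S} → TS | c.
T: inherits non-unit rules of {S, T} → TS | Zb | c.
Z: inherits non-unit rules of {S, T, Z} → TS | Zb | bb | c | cTb.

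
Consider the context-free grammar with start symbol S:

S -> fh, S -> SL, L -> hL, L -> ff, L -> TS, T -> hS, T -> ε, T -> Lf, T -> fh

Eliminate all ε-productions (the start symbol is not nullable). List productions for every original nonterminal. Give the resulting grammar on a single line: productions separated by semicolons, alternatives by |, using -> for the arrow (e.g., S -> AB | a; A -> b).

S -> SL | fh; L -> S | TS | ff | hL; T -> Lf | fh | hS

Nullable set: {T}.
L -> TS: T nullable, giving S | TS.
Drop T -> ε.
Unchanged (no nullable symbols): S -> SL; S -> fh; L -> ff; L -> hL; T -> Lf; T -> fh; T -> hS.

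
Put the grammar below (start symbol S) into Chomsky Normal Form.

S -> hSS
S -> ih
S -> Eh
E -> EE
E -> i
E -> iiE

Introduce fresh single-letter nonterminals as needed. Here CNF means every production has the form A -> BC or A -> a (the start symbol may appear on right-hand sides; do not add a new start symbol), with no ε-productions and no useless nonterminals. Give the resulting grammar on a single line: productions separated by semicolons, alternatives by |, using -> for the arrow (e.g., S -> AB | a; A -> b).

S -> AB | BD | EB; A -> i; B -> h; C -> AE; D -> SS; E -> i | AC | EE

No ε-productions.
No unit productions to eliminate.
TERM: introduce B -> h, A -> i and substitute in every rule of length ≥2.
BIN: E -> AAE becomes E -> AC, C -> AE; S -> BSS becomes S -> BD, D -> SS.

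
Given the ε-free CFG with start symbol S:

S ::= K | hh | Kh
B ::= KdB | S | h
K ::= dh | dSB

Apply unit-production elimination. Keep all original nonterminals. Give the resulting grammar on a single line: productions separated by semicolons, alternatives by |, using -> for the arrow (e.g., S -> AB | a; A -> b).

S -> Kh | dh | hh | dSB; B -> h | Kh | dh | hh | KdB | dSB; K -> dh | dSB

Unit productions: B->S, S->K.
Unit pairs (A ⇒* B via units): (B,K), (B,S), (S,K).
S: inherits non-unit rules of {K, S} → Kh | dSB | dh | hh.
B: inherits non-unit rules of {B, K, S} → KdB | Kh | dSB | dh | h | hh.
K: inherits non-unit rules of {K} → dSB | dh.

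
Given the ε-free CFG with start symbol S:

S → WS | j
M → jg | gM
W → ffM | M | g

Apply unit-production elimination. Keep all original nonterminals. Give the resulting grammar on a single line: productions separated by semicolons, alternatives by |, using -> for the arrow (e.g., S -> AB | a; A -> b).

Unit productions: W->M.
Unit pairs (A ⇒* B via units): (W,M).
S: inherits non-unit rules of {S} → WS | j.
M: inherits non-unit rules of {M} → gM | jg.
W: inherits non-unit rules of {M, W} → ffM | g | gM | jg.

S -> j | WS; M -> gM | jg; W -> g | gM | jg | ffM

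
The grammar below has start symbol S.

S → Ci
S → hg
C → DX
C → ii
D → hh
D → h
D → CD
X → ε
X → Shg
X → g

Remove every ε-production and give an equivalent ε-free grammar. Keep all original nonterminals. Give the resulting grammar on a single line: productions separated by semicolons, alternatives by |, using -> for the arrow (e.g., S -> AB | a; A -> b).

S -> Ci | hg; C -> D | DX | ii; D -> h | CD | hh; X -> g | Shg

Nullable set: {X}.
C -> DX: X nullable, giving D | DX.
Drop X -> ε.
Unchanged (no nullable symbols): S -> Ci; S -> hg; C -> ii; D -> CD; D -> h; D -> hh; X -> Shg; X -> g.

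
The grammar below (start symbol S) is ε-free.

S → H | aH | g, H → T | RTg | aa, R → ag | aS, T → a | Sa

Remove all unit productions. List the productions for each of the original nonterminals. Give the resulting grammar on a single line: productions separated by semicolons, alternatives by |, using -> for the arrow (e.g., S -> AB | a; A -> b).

Unit productions: H->T, S->H.
Unit pairs (A ⇒* B via units): (H,T), (S,H), (S,T).
S: inherits non-unit rules of {H, S, T} → RTg | Sa | a | aH | aa | g.
H: inherits non-unit rules of {H, T} → RTg | Sa | a | aa.
R: inherits non-unit rules of {R} → aS | ag.
T: inherits non-unit rules of {T} → Sa | a.

S -> a | g | Sa | aH | aa | RTg; H -> a | Sa | aa | RTg; R -> aS | ag; T -> a | Sa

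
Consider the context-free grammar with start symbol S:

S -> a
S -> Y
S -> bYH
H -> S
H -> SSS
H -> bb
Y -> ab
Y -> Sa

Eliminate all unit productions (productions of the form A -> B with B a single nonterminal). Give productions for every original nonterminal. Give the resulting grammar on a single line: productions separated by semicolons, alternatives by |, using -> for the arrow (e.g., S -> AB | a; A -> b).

S -> a | Sa | ab | bYH; H -> a | Sa | ab | bb | SSS | bYH; Y -> Sa | ab

Unit productions: H->S, S->Y.
Unit pairs (A ⇒* B via units): (H,S), (H,Y), (S,Y).
S: inherits non-unit rules of {S, Y} → Sa | a | ab | bYH.
H: inherits non-unit rules of {H, S, Y} → SSS | Sa | a | ab | bYH | bb.
Y: inherits non-unit rules of {Y} → Sa | ab.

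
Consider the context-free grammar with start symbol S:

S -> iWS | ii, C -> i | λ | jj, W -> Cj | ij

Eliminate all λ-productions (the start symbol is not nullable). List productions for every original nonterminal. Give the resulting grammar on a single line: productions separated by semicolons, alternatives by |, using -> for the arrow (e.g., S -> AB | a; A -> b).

S -> ii | iWS; C -> i | jj; W -> j | Cj | ij

Nullable set: {C}.
Drop C -> λ.
W -> Cj: C nullable, giving Cj | j.
Unchanged (no nullable symbols): S -> iWS; S -> ii; C -> i; C -> jj; W -> ij.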